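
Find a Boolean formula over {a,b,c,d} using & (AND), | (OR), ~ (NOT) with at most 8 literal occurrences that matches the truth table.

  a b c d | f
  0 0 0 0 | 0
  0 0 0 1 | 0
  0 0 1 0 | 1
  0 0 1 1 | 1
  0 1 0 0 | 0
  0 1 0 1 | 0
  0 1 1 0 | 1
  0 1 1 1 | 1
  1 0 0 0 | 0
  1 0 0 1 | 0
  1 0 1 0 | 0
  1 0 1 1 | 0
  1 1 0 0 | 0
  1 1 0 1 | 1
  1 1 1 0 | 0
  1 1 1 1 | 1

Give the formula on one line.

((c | (a & ~c)) & (~a | (d & b)))

  ~c = 1100110011001100
  (a & ~c) = 0000000011001100
  (c | (a & ~c)) = 0011001111111111
  ~a = 1111111100000000
  (d & b) = 0000010100000101
  (~a | (d & b)) = 1111111100000101
  ((c | (a & ~c)) & (~a | (d & b))) = 0011001100000101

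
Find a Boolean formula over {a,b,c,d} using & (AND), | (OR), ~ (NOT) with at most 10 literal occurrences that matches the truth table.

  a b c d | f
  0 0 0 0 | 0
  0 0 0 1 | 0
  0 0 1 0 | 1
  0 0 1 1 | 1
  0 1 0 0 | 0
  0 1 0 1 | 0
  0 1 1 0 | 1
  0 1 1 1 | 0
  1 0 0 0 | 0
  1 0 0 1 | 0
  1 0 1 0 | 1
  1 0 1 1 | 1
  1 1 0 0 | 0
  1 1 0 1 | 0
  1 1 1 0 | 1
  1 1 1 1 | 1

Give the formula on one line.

(((~b | a) & c) | (~d & (b & (c & ~a))))

  ~b = 1111000011110000
  (~b | a) = 1111000011111111
  ((~b | a) & c) = 0011000000110011
  ~d = 1010101010101010
  ~a = 1111111100000000
  (c & ~a) = 0011001100000000
  (b & (c & ~a)) = 0000001100000000
  (~d & (b & (c & ~a))) = 0000001000000000
  (((~b | a) & c) | (~d & (b & (c & ~a)))) = 0011001000110011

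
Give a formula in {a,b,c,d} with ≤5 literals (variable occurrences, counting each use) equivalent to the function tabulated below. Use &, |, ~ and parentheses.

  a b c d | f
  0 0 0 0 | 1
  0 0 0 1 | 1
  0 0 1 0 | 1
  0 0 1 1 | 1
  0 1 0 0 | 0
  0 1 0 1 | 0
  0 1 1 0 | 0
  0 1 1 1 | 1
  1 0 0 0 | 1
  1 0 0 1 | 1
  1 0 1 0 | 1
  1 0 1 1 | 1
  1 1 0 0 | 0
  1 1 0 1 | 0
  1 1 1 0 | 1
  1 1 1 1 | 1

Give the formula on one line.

(((a & c) | ~b) | (d & c))

  (a & c) = 0000000000110011
  ~b = 1111000011110000
  ((a & c) | ~b) = 1111000011110011
  (d & c) = 0001000100010001
  (((a & c) | ~b) | (d & c)) = 1111000111110011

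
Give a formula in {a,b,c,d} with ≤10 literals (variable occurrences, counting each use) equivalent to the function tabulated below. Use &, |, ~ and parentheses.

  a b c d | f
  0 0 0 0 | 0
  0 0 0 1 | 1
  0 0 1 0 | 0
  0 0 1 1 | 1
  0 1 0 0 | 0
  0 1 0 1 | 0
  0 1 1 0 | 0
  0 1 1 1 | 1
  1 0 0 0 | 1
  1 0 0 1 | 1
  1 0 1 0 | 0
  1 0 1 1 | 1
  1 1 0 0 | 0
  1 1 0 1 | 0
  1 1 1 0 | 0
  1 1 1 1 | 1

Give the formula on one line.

(((~c & a) | d) & ((c | ~b) | ((~a & ~d) & (~d & b))))

  ~c = 1100110011001100
  (~c & a) = 0000000011001100
  ((~c & a) | d) = 0101010111011101
  ~b = 1111000011110000
  (c | ~b) = 1111001111110011
  ~a = 1111111100000000
  ~d = 1010101010101010
  (~a & ~d) = 1010101000000000
  (~d & b) = 0000101000001010
  ((~a & ~d) & (~d & b)) = 0000101000000000
  ((c | ~b) | ((~a & ~d) & (~d & b))) = 1111101111110011
  (((~c & a) | d) & ((c | ~b) | ((~a & ~d) & (~d & b)))) = 0101000111010001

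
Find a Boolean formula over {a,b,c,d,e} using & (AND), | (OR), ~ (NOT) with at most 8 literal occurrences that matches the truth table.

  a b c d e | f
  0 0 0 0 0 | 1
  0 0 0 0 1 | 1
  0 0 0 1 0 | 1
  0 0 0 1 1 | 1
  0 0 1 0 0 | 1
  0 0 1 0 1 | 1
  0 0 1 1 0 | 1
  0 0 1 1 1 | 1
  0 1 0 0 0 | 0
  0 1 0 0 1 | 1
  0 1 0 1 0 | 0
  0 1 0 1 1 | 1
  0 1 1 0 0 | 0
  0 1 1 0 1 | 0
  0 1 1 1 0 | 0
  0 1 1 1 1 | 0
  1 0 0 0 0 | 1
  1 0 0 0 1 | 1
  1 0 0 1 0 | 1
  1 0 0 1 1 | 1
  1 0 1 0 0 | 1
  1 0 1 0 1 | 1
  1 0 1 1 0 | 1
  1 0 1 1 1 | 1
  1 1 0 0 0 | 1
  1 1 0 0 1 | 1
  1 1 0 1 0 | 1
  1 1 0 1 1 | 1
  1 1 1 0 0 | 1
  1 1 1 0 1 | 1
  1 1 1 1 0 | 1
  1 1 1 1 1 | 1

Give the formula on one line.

  (c | b) = 00001111111111110000111111111111
  ((c | b) & a) = 00000000000000000000111111111111
  ~b = 11111111000000001111111100000000
  ~c = 11110000111100001111000011110000
  ~a = 11111111111111110000000000000000
  (~c & ~a) = 11110000111100000000000000000000
  (e & (~c & ~a)) = 01010000010100000000000000000000
  (~b | (e & (~c & ~a))) = 11111111010100001111111100000000
  (((c | b) & a) | (~b | (e & (~c & ~a)))) = 11111111010100001111111111111111

(((c | b) & a) | (~b | (e & (~c & ~a))))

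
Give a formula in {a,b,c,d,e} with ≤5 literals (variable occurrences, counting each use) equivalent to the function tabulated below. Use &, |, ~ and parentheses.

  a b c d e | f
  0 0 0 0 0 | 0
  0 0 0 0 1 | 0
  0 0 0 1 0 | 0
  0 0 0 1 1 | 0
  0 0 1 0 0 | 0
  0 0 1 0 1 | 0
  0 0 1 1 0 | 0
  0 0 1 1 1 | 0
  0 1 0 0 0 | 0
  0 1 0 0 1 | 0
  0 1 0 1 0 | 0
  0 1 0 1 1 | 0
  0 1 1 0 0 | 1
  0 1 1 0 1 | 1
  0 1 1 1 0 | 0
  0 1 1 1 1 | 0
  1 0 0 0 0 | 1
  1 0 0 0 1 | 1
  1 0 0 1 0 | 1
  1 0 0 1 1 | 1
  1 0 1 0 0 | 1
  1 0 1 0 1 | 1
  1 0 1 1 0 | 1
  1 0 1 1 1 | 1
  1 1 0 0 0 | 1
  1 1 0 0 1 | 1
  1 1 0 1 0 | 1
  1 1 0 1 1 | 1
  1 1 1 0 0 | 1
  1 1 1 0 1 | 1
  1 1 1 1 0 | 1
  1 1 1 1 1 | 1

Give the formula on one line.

  ~d = 11001100110011001100110011001100
  (c & ~d) = 00001100000011000000110000001100
  ((c & ~d) | a) = 00001100000011001111111111111111
  (b | a) = 00000000111111111111111111111111
  (((c & ~d) | a) & (b | a)) = 00000000000011001111111111111111

(((c & ~d) | a) & (b | a))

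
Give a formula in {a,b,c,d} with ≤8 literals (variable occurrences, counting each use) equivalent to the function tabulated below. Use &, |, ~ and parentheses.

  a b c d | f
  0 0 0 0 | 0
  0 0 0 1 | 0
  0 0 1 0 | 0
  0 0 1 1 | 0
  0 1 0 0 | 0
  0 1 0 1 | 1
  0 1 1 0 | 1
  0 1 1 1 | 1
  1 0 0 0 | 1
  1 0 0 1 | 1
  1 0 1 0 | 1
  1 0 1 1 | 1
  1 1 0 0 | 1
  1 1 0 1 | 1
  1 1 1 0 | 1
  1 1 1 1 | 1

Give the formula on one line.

(((c | ((~d & a) | d)) & b) | a)

  ~d = 1010101010101010
  (~d & a) = 0000000010101010
  ((~d & a) | d) = 0101010111111111
  (c | ((~d & a) | d)) = 0111011111111111
  ((c | ((~d & a) | d)) & b) = 0000011100001111
  (((c | ((~d & a) | d)) & b) | a) = 0000011111111111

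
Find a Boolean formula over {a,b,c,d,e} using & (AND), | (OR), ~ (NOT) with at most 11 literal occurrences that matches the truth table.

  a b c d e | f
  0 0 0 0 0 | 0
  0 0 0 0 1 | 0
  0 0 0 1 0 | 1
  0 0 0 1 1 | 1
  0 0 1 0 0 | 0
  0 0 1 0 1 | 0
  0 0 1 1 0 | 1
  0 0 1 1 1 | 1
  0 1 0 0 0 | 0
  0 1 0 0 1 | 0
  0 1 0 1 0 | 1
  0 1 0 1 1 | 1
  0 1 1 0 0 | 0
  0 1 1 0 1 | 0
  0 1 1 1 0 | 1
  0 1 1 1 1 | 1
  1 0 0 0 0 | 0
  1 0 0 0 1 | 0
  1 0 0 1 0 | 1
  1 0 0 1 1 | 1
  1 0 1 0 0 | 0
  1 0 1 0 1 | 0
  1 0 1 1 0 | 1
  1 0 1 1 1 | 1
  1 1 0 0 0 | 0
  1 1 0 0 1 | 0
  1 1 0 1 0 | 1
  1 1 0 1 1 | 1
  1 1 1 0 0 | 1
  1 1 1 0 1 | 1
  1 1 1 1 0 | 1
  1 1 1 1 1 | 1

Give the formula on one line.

((((c | (~d & ~b)) | (d & ~b)) | d) & (d | (a & b)))

  ~d = 11001100110011001100110011001100
  ~b = 11111111000000001111111100000000
  (~d & ~b) = 11001100000000001100110000000000
  (c | (~d & ~b)) = 11001111000011111100111100001111
  (d & ~b) = 00110011000000000011001100000000
  ((c | (~d & ~b)) | (d & ~b)) = 11111111000011111111111100001111
  (((c | (~d & ~b)) | (d & ~b)) | d) = 11111111001111111111111100111111
  (a & b) = 00000000000000000000000011111111
  (d | (a & b)) = 00110011001100110011001111111111
  ((((c | (~d & ~b)) | (d & ~b)) | d) & (d | (a & b))) = 00110011001100110011001100111111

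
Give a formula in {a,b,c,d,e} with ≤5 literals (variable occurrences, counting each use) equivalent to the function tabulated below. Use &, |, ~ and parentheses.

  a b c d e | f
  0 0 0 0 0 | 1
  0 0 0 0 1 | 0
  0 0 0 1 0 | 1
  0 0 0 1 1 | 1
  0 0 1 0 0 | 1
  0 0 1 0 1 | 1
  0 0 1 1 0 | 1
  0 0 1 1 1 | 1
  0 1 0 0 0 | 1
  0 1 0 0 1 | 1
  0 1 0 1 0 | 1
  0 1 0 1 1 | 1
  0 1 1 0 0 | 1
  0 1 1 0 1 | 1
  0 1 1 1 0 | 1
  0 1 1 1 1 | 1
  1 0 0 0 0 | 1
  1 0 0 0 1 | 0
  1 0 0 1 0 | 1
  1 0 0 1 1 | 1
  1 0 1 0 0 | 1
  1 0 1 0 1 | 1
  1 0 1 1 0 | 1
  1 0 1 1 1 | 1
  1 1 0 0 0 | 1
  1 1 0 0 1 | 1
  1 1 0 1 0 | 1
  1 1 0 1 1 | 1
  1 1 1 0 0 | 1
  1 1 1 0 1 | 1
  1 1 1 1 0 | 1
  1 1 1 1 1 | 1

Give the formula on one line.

  (b | c) = 00001111111111110000111111111111
  ~e = 10101010101010101010101010101010
  (~e | b) = 10101010111111111010101011111111
  ((b | c) | (~e | b)) = 10101111111111111010111111111111
  (((b | c) | (~e | b)) | d) = 10111111111111111011111111111111

(((b | c) | (~e | b)) | d)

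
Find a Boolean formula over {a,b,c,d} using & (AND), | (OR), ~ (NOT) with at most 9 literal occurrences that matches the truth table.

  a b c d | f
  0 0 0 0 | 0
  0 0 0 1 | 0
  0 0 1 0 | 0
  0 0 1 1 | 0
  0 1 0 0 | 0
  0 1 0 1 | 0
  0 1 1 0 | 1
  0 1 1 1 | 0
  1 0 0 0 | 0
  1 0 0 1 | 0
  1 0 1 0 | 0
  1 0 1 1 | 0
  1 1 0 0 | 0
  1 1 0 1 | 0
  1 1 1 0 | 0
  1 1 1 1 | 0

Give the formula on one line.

  ~d = 1010101010101010
  (~d & b) = 0000101000001010
  ~b = 1111000011110000
  ((~d & b) | ~b) = 1111101011111010
  ~a = 1111111100000000
  (~a & b) = 0000111100000000
  ((~a & b) & c) = 0000001100000000
  (((~d & b) | ~b) & ((~a & b) & c)) = 0000001000000000

(((~d & b) | ~b) & ((~a & b) & c))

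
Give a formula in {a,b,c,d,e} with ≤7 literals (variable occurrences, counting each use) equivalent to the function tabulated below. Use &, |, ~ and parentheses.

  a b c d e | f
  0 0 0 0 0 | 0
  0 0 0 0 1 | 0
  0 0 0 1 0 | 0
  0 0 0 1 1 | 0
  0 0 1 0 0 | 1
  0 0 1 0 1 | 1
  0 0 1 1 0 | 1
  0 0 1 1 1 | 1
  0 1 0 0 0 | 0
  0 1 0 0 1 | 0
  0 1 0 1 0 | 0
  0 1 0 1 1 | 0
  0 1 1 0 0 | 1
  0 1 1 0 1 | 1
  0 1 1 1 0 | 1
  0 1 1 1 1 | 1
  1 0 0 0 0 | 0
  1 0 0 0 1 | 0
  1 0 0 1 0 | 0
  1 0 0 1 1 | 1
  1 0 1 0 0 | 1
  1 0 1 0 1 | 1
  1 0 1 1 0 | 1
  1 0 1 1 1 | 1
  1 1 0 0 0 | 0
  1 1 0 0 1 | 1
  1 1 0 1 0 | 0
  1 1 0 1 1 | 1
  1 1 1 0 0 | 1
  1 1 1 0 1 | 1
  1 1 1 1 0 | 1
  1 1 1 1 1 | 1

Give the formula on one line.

(c | (e & (a & (d | b))))

  (d | b) = 00110011111111110011001111111111
  (a & (d | b)) = 00000000000000000011001111111111
  (e & (a & (d | b))) = 00000000000000000001000101010101
  (c | (e & (a & (d | b)))) = 00001111000011110001111101011111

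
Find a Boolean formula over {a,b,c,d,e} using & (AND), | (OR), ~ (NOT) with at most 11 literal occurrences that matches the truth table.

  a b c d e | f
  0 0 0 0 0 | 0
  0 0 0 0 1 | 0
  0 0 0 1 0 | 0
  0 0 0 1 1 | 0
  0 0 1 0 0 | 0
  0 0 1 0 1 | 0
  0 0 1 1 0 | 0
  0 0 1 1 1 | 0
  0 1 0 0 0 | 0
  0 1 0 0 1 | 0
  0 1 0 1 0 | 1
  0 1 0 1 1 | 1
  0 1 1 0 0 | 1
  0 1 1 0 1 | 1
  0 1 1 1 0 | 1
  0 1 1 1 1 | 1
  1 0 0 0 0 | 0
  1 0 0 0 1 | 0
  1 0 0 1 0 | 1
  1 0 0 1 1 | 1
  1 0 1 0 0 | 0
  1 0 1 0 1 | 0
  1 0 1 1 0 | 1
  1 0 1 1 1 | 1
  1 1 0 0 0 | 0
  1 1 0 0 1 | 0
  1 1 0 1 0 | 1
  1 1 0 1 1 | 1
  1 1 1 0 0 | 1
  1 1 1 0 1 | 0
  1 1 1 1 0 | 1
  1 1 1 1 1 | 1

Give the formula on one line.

  (b | a) = 00000000111111111111111111111111
  (d & (b | a)) = 00000000001100110011001100110011
  ~d = 11001100110011001100110011001100
  (~d & b) = 00000000110011000000000011001100
  ((~d & b) & c) = 00000000000011000000000000001100
  ~a = 11111111111111110000000000000000
  ~e = 10101010101010101010101010101010
  (~a | ~e) = 11111111111111111010101010101010
  (((~d & b) & c) & (~a | ~e)) = 00000000000011000000000000001000
  ((d & (b | a)) | (((~d & b) & c) & (~a | ~e))) = 00000000001111110011001100111011

((d & (b | a)) | (((~d & b) & c) & (~a | ~e)))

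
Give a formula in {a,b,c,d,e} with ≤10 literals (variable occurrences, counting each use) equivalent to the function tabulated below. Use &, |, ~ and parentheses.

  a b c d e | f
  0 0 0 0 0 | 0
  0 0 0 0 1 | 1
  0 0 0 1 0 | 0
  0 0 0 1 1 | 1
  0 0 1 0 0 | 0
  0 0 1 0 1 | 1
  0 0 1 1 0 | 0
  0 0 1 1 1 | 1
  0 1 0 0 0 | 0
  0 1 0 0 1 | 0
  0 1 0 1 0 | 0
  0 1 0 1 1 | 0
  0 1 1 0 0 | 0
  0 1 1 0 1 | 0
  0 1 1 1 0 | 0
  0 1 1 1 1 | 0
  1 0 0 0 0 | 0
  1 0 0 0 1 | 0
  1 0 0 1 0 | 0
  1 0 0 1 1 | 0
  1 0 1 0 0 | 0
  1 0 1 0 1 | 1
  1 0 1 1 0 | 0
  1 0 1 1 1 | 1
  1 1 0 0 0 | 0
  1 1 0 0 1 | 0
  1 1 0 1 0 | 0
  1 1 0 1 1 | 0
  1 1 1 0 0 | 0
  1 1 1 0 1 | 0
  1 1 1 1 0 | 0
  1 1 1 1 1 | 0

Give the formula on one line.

  (e | a) = 01010101010101011111111111111111
  ~a = 11111111111111110000000000000000
  (c | ~a) = 11111111111111110000111100001111
  ((e | a) & (c | ~a)) = 01010101010101010000111100001111
  (((e | a) & (c | ~a)) & e) = 01010101010101010000010100000101
  ~b = 11111111000000001111111100000000
  (e & ~b) = 01010101000000000101010100000000
  ((((e | a) & (c | ~a)) & e) & (e & ~b)) = 01010101000000000000010100000000

((((e | a) & (c | ~a)) & e) & (e & ~b))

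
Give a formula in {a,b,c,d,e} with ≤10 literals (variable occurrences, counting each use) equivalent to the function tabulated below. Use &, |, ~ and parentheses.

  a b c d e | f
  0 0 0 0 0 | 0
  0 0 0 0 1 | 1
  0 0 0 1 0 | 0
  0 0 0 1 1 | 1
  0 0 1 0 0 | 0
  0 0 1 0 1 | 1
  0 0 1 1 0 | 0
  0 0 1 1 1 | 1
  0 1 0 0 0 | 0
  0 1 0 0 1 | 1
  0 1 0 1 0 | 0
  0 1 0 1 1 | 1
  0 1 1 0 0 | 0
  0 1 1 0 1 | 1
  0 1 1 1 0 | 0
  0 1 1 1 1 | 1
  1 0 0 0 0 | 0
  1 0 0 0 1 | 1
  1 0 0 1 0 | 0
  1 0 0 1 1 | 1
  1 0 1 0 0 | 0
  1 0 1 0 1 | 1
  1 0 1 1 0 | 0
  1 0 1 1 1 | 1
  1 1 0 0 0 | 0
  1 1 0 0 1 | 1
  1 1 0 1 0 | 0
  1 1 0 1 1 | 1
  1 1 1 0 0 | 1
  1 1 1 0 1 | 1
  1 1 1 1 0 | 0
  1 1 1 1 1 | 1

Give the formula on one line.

  ~a = 11111111111111110000000000000000
  (~a | b) = 11111111111111110000000011111111
  ((~a | b) & a) = 00000000000000000000000011111111
  (e | ((~a | b) & a)) = 01010101010101010101010111111111
  (a & c) = 00000000000000000000111100001111
  ~b = 11111111000000001111111100000000
  ~d = 11001100110011001100110011001100
  (~b | ~d) = 11111111110011001111111111001100
  ((a & c) & (~b | ~d)) = 00000000000000000000111100001100
  (((a & c) & (~b | ~d)) | e) = 01010101010101010101111101011101
  ((e | ((~a | b) & a)) & (((a & c) & (~b | ~d)) | e)) = 01010101010101010101010101011101

((e | ((~a | b) & a)) & (((a & c) & (~b | ~d)) | e))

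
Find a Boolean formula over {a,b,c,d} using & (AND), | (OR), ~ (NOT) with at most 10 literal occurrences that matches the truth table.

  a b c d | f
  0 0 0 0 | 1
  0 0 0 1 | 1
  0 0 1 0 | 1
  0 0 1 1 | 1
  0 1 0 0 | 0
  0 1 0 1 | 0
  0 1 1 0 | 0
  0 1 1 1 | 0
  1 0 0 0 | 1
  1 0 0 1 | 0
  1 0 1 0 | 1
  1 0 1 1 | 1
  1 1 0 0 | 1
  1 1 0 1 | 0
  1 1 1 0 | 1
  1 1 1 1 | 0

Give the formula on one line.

(((a & ~d) | (~b & ~a)) | (d & ((a & c) & ~b)))

  ~d = 1010101010101010
  (a & ~d) = 0000000010101010
  ~b = 1111000011110000
  ~a = 1111111100000000
  (~b & ~a) = 1111000000000000
  ((a & ~d) | (~b & ~a)) = 1111000010101010
  (a & c) = 0000000000110011
  ((a & c) & ~b) = 0000000000110000
  (d & ((a & c) & ~b)) = 0000000000010000
  (((a & ~d) | (~b & ~a)) | (d & ((a & c) & ~b))) = 1111000010111010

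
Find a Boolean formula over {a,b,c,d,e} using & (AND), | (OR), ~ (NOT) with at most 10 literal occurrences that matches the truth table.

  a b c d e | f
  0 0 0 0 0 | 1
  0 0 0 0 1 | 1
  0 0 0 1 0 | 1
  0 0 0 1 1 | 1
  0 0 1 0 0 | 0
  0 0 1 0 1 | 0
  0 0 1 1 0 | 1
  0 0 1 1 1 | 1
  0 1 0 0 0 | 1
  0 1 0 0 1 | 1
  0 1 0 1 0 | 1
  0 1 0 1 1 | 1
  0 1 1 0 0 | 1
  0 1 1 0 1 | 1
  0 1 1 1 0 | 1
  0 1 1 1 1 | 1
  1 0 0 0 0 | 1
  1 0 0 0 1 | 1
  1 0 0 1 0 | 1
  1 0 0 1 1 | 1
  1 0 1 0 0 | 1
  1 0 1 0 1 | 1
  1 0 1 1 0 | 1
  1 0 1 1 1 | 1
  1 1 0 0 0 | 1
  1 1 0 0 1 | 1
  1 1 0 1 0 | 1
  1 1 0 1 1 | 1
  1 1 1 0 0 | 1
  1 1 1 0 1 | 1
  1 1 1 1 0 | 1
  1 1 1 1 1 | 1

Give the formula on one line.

((b | (d | ~c)) | (((c & (d | ~a)) | ~d) & a))

  ~c = 11110000111100001111000011110000
  (d | ~c) = 11110011111100111111001111110011
  (b | (d | ~c)) = 11110011111111111111001111111111
  ~a = 11111111111111110000000000000000
  (d | ~a) = 11111111111111110011001100110011
  (c & (d | ~a)) = 00001111000011110000001100000011
  ~d = 11001100110011001100110011001100
  ((c & (d | ~a)) | ~d) = 11001111110011111100111111001111
  (((c & (d | ~a)) | ~d) & a) = 00000000000000001100111111001111
  ((b | (d | ~c)) | (((c & (d | ~a)) | ~d) & a)) = 11110011111111111111111111111111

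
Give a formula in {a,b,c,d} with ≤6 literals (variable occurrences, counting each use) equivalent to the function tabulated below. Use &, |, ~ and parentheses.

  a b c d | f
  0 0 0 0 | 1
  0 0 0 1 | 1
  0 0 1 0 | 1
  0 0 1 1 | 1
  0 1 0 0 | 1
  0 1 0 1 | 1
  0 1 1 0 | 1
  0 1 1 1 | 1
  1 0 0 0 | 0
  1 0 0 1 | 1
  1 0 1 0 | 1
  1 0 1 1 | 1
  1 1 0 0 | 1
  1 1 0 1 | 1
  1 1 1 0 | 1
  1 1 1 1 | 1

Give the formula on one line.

(b | ((c | ~a) | d))

  ~a = 1111111100000000
  (c | ~a) = 1111111100110011
  ((c | ~a) | d) = 1111111101110111
  (b | ((c | ~a) | d)) = 1111111101111111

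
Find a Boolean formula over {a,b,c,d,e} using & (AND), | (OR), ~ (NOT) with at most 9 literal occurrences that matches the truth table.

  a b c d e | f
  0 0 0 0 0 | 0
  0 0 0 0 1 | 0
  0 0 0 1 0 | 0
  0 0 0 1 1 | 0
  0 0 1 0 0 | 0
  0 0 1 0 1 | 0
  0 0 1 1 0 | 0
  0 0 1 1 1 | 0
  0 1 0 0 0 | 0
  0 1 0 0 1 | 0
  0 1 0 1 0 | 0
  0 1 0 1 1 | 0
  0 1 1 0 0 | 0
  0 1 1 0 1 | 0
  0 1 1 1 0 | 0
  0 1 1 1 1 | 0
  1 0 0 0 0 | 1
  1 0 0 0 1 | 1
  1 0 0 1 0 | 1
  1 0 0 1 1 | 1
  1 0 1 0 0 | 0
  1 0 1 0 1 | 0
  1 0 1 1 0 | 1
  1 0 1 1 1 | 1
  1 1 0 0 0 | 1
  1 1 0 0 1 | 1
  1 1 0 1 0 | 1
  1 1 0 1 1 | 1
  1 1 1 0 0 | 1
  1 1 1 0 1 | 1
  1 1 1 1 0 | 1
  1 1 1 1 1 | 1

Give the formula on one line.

  ~d = 11001100110011001100110011001100
  (a | ~d) = 11001100110011001111111111111111
  (d & c) = 00000011000000110000001100000011
  ((a | ~d) & (d & c)) = 00000000000000000000001100000011
  ~c = 11110000111100001111000011110000
  (b | ~c) = 11110000111111111111000011111111
  (a & (b | ~c)) = 00000000000000001111000011111111
  (((a | ~d) & (d & c)) | (a & (b | ~c))) = 00000000000000001111001111111111

(((a | ~d) & (d & c)) | (a & (b | ~c)))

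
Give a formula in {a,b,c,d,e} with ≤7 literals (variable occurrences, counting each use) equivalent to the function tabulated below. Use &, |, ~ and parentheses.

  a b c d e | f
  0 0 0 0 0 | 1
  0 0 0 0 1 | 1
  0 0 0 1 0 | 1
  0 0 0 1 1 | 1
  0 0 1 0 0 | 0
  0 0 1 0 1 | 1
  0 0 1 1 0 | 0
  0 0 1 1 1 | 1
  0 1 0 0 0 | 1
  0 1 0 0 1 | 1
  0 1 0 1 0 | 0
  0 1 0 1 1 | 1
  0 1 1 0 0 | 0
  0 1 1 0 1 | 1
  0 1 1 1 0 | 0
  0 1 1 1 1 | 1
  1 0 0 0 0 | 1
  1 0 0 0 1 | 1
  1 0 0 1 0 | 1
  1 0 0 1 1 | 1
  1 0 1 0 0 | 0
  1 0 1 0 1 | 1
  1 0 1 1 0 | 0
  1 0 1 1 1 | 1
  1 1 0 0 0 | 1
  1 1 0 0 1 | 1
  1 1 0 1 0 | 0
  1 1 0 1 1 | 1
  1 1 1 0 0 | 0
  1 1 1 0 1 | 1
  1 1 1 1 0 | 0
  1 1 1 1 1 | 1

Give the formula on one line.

((~b & ~c) | (e | (~d & ~c)))

  ~b = 11111111000000001111111100000000
  ~c = 11110000111100001111000011110000
  (~b & ~c) = 11110000000000001111000000000000
  ~d = 11001100110011001100110011001100
  (~d & ~c) = 11000000110000001100000011000000
  (e | (~d & ~c)) = 11010101110101011101010111010101
  ((~b & ~c) | (e | (~d & ~c))) = 11110101110101011111010111010101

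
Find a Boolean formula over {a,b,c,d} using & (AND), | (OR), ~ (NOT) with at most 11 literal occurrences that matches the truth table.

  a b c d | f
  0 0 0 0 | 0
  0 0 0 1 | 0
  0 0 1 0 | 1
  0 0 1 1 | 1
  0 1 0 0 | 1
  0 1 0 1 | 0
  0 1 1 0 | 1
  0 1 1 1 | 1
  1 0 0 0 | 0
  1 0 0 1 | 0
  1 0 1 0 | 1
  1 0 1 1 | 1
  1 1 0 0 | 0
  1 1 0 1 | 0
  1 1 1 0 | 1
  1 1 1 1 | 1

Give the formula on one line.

  ~d = 1010101010101010
  (b & ~d) = 0000101000001010
  ~a = 1111111100000000
  (~a & b) = 0000111100000000
  ((b & ~d) & (~a & b)) = 0000101000000000
  ~b = 1111000011110000
  (~d & c) = 0010001000100010
  (~b & (~d & c)) = 0010000000100000
  (((b & ~d) & (~a & b)) | (~b & (~d & c))) = 0010101000100000
  (c | (((b & ~d) & (~a & b)) | (~b & (~d & c)))) = 0011101100110011

(c | (((b & ~d) & (~a & b)) | (~b & (~d & c))))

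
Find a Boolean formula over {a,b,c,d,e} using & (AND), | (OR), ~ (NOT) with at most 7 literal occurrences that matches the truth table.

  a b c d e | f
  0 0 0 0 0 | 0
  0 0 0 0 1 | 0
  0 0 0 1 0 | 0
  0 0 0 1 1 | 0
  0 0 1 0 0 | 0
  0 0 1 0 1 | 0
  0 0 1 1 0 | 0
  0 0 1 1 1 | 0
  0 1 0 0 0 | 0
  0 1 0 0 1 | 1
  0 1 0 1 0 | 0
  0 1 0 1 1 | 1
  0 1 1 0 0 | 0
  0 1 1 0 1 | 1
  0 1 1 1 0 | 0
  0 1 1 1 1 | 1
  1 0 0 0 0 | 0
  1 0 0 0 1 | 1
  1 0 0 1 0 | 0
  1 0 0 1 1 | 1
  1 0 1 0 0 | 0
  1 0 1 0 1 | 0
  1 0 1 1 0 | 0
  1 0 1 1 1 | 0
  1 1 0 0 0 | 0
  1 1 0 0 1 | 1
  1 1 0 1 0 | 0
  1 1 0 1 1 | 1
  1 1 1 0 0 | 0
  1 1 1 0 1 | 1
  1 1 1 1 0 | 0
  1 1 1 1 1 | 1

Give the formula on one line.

((b | (~c & a)) & e)

  ~c = 11110000111100001111000011110000
  (~c & a) = 00000000000000001111000011110000
  (b | (~c & a)) = 00000000111111111111000011111111
  ((b | (~c & a)) & e) = 00000000010101010101000001010101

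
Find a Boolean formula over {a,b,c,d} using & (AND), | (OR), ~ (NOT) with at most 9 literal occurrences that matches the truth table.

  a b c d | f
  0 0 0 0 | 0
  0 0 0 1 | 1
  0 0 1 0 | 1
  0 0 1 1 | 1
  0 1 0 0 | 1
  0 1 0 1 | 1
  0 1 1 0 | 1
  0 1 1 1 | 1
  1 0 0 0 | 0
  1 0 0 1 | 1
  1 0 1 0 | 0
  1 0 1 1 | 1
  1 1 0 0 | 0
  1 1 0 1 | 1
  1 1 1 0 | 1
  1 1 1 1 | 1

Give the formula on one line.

  ~c = 1100110011001100
  ~a = 1111111100000000
  (~c & ~a) = 1100110000000000
  ((~c & ~a) & b) = 0000110000000000
  (b | ~a) = 1111111100001111
  ((b | ~a) & c) = 0011001100000011
  (((b | ~a) & c) | d) = 0111011101010111
  (((~c & ~a) & b) | (((b | ~a) & c) | d)) = 0111111101010111

(((~c & ~a) & b) | (((b | ~a) & c) | d))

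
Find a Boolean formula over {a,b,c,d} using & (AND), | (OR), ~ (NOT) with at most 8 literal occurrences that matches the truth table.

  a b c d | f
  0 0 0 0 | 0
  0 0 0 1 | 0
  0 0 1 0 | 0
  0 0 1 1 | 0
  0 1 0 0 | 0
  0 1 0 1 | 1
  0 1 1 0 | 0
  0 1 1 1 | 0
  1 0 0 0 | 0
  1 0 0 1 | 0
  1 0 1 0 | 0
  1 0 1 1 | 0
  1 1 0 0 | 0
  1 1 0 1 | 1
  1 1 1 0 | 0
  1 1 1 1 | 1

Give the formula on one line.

  ~a = 1111111100000000
  (~a | d) = 1111111101010101
  (d | c) = 0111011101110111
  ~c = 1100110011001100
  (a | ~c) = 1100110011111111
  ((a | ~c) & b) = 0000110000001111
  ((d | c) & ((a | ~c) & b)) = 0000010000000111
  ((~a | d) & ((d | c) & ((a | ~c) & b))) = 0000010000000101

((~a | d) & ((d | c) & ((a | ~c) & b)))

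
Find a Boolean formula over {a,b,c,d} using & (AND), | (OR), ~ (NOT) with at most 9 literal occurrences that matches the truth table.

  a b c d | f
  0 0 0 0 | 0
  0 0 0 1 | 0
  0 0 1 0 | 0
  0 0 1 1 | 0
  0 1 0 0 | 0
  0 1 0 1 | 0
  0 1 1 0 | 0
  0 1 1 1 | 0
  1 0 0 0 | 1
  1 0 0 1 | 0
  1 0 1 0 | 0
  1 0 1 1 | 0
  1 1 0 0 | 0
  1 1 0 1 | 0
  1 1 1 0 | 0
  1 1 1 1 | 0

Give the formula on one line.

  ~b = 1111000011110000
  ~c = 1100110011001100
  (~b & ~c) = 1100000011000000
  (a & (~b & ~c)) = 0000000011000000
  ~d = 1010101010101010
  ~a = 1111111100000000
  (~a | ~d) = 1111111110101010
  ((~a | ~d) & c) = 0011001100100010
  (~d | ((~a | ~d) & c)) = 1011101110101010
  ((a & (~b & ~c)) & (~d | ((~a | ~d) & c))) = 0000000010000000

((a & (~b & ~c)) & (~d | ((~a | ~d) & c)))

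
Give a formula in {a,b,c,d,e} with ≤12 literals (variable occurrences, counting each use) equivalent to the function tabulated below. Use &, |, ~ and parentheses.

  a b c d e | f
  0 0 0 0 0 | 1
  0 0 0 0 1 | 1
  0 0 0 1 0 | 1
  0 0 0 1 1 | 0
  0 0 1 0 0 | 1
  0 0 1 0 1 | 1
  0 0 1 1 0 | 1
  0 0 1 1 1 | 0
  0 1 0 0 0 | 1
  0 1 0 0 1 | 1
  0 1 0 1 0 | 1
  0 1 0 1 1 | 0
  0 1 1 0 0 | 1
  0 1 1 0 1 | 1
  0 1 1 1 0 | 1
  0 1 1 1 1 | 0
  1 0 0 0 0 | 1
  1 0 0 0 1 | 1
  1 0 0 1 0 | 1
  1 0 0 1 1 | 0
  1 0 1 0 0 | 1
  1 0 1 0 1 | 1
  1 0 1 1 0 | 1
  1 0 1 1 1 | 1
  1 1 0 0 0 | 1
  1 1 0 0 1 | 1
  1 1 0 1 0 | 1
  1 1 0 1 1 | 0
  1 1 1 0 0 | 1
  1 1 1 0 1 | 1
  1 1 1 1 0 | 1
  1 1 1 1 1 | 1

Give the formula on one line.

  ~d = 11001100110011001100110011001100
  (~d | a) = 11001100110011001111111111111111
  (c & e) = 00000101000001010000010100000101
  (d & e) = 00010001000100010001000100010001
  ((c & e) & (d & e)) = 00000001000000010000000100000001
  ~a = 11111111111111110000000000000000
  (((c & e) & (d & e)) | ~a) = 11111111111111110000000100000001
  ((~d | a) & (((c & e) & (d & e)) | ~a)) = 11001100110011000000000100000001
  ~e = 10101010101010101010101010101010
  (~e | ~d) = 11101110111011101110111011101110
  (((~d | a) & (((c & e) & (d & e)) | ~a)) | (~e | ~d)) = 11101110111011101110111111101111

(((~d | a) & (((c & e) & (d & e)) | ~a)) | (~e | ~d))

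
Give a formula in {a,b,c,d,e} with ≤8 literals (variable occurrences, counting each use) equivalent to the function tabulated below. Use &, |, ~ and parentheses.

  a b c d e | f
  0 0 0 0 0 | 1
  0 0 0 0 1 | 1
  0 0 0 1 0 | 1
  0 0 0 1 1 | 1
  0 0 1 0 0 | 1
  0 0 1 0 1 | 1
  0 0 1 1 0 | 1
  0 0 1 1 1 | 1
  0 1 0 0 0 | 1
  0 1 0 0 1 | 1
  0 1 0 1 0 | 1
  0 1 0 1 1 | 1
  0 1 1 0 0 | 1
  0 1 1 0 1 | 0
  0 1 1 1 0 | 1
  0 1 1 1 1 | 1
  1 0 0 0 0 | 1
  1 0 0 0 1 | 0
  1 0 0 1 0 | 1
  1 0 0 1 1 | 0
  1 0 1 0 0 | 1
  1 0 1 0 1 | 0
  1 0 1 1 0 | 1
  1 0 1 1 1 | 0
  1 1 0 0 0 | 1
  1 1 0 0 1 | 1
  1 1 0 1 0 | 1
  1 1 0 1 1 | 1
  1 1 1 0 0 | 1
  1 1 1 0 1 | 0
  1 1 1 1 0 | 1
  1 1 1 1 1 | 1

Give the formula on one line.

  ~e = 10101010101010101010101010101010
  (d & b) = 00000000001100110000000000110011
  (~e | (d & b)) = 10101010101110111010101010111011
  ~a = 11111111111111110000000000000000
  ~b = 11111111000000001111111100000000
  (~a & ~b) = 11111111000000000000000000000000
  ~c = 11110000111100001111000011110000
  (~c & b) = 00000000111100000000000011110000
  ((~a & ~b) | (~c & b)) = 11111111111100000000000011110000
  ((~e | (d & b)) | ((~a & ~b) | (~c & b))) = 11111111111110111010101011111011

((~e | (d & b)) | ((~a & ~b) | (~c & b)))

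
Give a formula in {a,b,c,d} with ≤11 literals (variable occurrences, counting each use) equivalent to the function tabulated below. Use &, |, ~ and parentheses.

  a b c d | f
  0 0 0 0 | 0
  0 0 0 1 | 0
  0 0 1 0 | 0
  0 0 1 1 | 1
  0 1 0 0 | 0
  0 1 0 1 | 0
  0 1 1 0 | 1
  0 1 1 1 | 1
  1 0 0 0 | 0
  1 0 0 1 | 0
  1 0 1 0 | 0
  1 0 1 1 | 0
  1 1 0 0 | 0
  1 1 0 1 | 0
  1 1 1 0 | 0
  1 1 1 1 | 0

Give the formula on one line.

  ~a = 1111111100000000
  (~a & c) = 0011001100000000
  (~a & b) = 0000111100000000
  (a | (~a & b)) = 0000111111111111
  ((a | (~a & b)) | d) = 0101111111111111
  (c | b) = 0011111100111111
  (((a | (~a & b)) | d) & (c | b)) = 0001111100111111
  ((~a & c) & (((a | (~a & b)) | d) & (c | b))) = 0001001100000000

((~a & c) & (((a | (~a & b)) | d) & (c | b)))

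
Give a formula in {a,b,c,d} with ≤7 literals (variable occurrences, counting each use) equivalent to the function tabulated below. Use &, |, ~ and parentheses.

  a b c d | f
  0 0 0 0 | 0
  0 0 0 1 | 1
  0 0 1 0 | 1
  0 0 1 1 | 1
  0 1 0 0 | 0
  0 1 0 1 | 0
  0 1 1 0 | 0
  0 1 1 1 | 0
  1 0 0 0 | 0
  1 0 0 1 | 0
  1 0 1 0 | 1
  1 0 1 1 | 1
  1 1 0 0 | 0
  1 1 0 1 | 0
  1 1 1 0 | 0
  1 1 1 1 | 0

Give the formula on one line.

(~b & (c | (d & ~a)))

  ~b = 1111000011110000
  ~a = 1111111100000000
  (d & ~a) = 0101010100000000
  (c | (d & ~a)) = 0111011100110011
  (~b & (c | (d & ~a))) = 0111000000110000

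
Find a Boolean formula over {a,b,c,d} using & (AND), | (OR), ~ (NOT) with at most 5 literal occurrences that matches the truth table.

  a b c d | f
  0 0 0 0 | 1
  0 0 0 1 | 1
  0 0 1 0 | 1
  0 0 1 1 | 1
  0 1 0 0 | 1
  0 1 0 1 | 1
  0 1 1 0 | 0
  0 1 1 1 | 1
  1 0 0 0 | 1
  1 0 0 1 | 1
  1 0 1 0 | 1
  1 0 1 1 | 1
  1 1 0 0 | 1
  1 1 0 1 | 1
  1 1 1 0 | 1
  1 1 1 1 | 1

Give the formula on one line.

(((a | ~c) | ~b) | d)

  ~c = 1100110011001100
  (a | ~c) = 1100110011111111
  ~b = 1111000011110000
  ((a | ~c) | ~b) = 1111110011111111
  (((a | ~c) | ~b) | d) = 1111110111111111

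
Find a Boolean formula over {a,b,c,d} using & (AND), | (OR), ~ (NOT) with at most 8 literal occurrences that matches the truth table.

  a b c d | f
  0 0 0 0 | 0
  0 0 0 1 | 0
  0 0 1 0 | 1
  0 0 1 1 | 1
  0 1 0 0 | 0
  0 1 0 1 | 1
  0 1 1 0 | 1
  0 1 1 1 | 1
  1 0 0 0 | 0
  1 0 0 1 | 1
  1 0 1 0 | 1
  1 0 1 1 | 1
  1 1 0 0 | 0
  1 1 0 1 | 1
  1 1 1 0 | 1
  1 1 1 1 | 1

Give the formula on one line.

(((((d | b) & (b | a)) & d) & (a | ~c)) | c)

  (d | b) = 0101111101011111
  (b | a) = 0000111111111111
  ((d | b) & (b | a)) = 0000111101011111
  (((d | b) & (b | a)) & d) = 0000010101010101
  ~c = 1100110011001100
  (a | ~c) = 1100110011111111
  ((((d | b) & (b | a)) & d) & (a | ~c)) = 0000010001010101
  (((((d | b) & (b | a)) & d) & (a | ~c)) | c) = 0011011101110111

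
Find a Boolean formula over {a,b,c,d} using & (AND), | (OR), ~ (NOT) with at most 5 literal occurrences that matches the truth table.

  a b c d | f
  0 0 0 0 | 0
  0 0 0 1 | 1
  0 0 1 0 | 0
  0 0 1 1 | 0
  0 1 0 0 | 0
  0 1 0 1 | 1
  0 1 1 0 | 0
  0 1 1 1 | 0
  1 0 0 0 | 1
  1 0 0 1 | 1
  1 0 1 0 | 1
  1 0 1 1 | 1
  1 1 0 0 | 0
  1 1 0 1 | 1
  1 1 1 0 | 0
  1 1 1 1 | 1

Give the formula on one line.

(((a & ~b) | d) & (~c | a))

  ~b = 1111000011110000
  (a & ~b) = 0000000011110000
  ((a & ~b) | d) = 0101010111110101
  ~c = 1100110011001100
  (~c | a) = 1100110011111111
  (((a & ~b) | d) & (~c | a)) = 0100010011110101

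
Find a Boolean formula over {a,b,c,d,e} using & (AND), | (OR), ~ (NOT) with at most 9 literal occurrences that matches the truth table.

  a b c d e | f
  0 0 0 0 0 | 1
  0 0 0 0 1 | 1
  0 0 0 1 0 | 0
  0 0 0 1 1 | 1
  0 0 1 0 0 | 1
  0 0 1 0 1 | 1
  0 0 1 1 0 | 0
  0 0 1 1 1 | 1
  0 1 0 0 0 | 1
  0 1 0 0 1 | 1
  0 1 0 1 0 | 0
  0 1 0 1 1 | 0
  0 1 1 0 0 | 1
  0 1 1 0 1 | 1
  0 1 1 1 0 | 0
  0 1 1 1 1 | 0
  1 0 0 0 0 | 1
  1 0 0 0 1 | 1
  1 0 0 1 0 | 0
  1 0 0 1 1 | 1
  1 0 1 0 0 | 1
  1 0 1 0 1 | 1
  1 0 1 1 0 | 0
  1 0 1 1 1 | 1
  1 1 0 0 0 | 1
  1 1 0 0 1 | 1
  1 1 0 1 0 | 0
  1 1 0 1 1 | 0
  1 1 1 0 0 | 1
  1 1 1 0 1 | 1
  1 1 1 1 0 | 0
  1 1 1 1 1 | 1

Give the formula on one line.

  (c & e) = 00000101000001010000010100000101
  (a & (c & e)) = 00000000000000000000010100000101
  ~d = 11001100110011001100110011001100
  (a | d) = 00110011001100111111111111111111
  (e & (a | d)) = 00010001000100010101010101010101
  ~b = 11111111000000001111111100000000
  ((e & (a | d)) & ~b) = 00010001000000000101010100000000
  (~d | ((e & (a | d)) & ~b)) = 11011101110011001101110111001100
  ((a & (c & e)) | (~d | ((e & (a | d)) & ~b))) = 11011101110011001101110111001101

((a & (c & e)) | (~d | ((e & (a | d)) & ~b)))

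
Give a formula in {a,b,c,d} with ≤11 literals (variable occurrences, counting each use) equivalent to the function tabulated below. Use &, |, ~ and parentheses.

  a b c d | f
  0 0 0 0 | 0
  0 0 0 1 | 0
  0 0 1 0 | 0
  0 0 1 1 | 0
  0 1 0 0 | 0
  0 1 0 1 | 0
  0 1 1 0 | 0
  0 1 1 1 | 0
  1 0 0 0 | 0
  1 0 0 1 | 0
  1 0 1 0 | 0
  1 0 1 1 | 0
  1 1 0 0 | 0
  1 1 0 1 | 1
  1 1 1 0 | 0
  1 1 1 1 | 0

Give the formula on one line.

  (b | d) = 0101111101011111
  ~c = 1100110011001100
  (a & ~c) = 0000000011001100
  ((b | d) & (a & ~c)) = 0000000001001100
  (c | d) = 0111011101110111
  (b | c) = 0011111100111111
  ((c | d) & (b | c)) = 0011011100110111
  (((b | d) & (a & ~c)) & ((c | d) & (b | c))) = 0000000000000100

(((b | d) & (a & ~c)) & ((c | d) & (b | c)))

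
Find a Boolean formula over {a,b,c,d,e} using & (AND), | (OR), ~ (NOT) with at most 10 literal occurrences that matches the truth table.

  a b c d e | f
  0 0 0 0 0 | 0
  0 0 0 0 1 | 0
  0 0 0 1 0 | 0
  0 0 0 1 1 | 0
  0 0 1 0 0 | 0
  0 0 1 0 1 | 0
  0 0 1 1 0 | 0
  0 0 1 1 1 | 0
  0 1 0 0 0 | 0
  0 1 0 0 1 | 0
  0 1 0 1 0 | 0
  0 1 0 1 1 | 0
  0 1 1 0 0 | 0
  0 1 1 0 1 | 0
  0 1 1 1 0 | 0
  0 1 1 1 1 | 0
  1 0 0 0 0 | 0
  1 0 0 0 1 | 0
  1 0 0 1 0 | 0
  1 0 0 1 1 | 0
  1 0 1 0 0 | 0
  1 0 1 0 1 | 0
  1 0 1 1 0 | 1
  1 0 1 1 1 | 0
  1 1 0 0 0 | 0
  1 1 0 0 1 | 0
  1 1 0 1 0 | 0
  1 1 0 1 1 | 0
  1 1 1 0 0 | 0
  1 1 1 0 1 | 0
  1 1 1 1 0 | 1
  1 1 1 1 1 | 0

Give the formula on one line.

((d & c) & ((a | (~d & (b | c))) & ~e))

  (d & c) = 00000011000000110000001100000011
  ~d = 11001100110011001100110011001100
  (b | c) = 00001111111111110000111111111111
  (~d & (b | c)) = 00001100110011000000110011001100
  (a | (~d & (b | c))) = 00001100110011001111111111111111
  ~e = 10101010101010101010101010101010
  ((a | (~d & (b | c))) & ~e) = 00001000100010001010101010101010
  ((d & c) & ((a | (~d & (b | c))) & ~e)) = 00000000000000000000001000000010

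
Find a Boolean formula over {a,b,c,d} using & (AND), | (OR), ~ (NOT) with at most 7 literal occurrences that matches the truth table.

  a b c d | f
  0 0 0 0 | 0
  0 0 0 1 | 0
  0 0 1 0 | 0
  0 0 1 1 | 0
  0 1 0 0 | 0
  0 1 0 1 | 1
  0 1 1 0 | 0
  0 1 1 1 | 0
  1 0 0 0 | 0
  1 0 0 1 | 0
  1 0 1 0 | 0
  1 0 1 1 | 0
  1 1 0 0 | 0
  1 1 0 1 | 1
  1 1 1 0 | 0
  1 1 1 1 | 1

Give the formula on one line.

  (d & b) = 0000010100000101
  ~d = 1010101010101010
  ~b = 1111000011110000
  ~c = 1100110011001100
  (a | ~c) = 1100110011111111
  (~b | (a | ~c)) = 1111110011111111
  (~d | (~b | (a | ~c))) = 1111111011111111
  ((d & b) & (~d | (~b | (a | ~c)))) = 0000010000000101

((d & b) & (~d | (~b | (a | ~c))))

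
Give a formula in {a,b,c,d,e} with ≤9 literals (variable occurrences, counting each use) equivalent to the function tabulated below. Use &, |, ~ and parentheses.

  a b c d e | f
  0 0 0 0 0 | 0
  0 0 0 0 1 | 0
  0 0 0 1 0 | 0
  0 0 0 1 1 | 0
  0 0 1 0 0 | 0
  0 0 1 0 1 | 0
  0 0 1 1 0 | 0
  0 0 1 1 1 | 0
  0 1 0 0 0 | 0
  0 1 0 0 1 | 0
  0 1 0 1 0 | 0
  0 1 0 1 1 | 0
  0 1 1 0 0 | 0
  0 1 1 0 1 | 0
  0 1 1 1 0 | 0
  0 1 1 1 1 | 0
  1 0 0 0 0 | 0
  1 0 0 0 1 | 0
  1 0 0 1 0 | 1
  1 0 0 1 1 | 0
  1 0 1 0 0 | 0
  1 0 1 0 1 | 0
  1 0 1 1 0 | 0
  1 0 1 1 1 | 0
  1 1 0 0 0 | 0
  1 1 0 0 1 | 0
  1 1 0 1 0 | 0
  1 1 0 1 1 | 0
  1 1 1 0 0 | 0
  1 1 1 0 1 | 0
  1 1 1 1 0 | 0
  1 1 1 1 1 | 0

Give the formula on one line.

(((((e | d) & ~e) & ~c) & a) & (~b & d))

  (e | d) = 01110111011101110111011101110111
  ~e = 10101010101010101010101010101010
  ((e | d) & ~e) = 00100010001000100010001000100010
  ~c = 11110000111100001111000011110000
  (((e | d) & ~e) & ~c) = 00100000001000000010000000100000
  ((((e | d) & ~e) & ~c) & a) = 00000000000000000010000000100000
  ~b = 11111111000000001111111100000000
  (~b & d) = 00110011000000000011001100000000
  (((((e | d) & ~e) & ~c) & a) & (~b & d)) = 00000000000000000010000000000000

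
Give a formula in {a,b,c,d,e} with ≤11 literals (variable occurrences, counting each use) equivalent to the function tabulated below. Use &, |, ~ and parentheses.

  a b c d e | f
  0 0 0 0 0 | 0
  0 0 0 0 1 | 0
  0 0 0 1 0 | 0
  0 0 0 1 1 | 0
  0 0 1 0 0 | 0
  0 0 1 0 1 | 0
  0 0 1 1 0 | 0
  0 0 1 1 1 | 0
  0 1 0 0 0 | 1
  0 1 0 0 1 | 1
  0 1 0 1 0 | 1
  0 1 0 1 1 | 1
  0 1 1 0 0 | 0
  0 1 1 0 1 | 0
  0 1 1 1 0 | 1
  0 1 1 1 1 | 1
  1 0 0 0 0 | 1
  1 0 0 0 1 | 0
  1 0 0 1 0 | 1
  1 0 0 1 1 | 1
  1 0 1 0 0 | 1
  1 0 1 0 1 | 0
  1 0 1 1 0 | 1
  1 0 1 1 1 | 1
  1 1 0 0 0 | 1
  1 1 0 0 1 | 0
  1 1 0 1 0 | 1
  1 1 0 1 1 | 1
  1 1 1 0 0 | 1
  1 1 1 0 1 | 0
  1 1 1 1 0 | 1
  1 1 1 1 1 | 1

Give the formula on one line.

((a & (d | ~e)) | ((b | a) & ((d | ~c) & ~a)))

  ~e = 10101010101010101010101010101010
  (d | ~e) = 10111011101110111011101110111011
  (a & (d | ~e)) = 00000000000000001011101110111011
  (b | a) = 00000000111111111111111111111111
  ~c = 11110000111100001111000011110000
  (d | ~c) = 11110011111100111111001111110011
  ~a = 11111111111111110000000000000000
  ((d | ~c) & ~a) = 11110011111100110000000000000000
  ((b | a) & ((d | ~c) & ~a)) = 00000000111100110000000000000000
  ((a & (d | ~e)) | ((b | a) & ((d | ~c) & ~a))) = 00000000111100111011101110111011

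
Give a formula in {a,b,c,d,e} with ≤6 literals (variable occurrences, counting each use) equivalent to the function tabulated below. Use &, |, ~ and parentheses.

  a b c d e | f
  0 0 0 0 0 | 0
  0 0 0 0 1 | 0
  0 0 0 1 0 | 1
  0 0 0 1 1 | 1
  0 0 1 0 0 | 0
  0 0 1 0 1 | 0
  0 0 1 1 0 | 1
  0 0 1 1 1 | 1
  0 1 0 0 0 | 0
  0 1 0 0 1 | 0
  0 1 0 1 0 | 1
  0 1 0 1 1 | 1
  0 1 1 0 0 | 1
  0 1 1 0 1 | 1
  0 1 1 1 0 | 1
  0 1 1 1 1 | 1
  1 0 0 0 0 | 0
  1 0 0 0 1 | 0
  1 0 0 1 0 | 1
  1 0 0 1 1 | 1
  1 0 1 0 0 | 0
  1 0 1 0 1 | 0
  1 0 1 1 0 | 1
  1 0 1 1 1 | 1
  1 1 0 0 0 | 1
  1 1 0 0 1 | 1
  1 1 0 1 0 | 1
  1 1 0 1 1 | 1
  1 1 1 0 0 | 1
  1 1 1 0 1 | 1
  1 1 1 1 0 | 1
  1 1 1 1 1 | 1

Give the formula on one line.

  (c | a) = 00001111000011111111111111111111
  (b & (c | a)) = 00000000000011110000000011111111
  (d | (b & (c | a))) = 00110011001111110011001111111111

(d | (b & (c | a)))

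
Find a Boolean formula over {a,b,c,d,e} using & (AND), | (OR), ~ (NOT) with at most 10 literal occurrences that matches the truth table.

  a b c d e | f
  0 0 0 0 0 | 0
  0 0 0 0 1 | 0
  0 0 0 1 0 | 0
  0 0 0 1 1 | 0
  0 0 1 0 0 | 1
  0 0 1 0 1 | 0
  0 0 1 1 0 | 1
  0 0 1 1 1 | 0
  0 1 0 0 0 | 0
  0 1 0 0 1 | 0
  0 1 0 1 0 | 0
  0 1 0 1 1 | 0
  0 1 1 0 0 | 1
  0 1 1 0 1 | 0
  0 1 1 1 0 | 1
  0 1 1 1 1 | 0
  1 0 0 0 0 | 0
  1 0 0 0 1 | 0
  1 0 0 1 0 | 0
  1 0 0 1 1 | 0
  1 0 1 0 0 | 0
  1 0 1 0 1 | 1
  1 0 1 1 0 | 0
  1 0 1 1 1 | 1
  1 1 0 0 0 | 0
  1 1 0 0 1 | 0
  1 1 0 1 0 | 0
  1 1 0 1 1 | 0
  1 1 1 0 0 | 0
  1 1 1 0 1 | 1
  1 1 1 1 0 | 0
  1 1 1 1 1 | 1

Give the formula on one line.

  (e & a) = 00000000000000000101010101010101
  ~e = 10101010101010101010101010101010
  ((e & a) | ~e) = 10101010101010101111111111111111
  ~a = 11111111111111110000000000000000
  (c & ~a) = 00001111000011110000000000000000
  (c & e) = 00000101000001010000010100000101
  ((c & ~a) | (c & e)) = 00001111000011110000010100000101
  (((e & a) | ~e) & ((c & ~a) | (c & e))) = 00001010000010100000010100000101

(((e & a) | ~e) & ((c & ~a) | (c & e)))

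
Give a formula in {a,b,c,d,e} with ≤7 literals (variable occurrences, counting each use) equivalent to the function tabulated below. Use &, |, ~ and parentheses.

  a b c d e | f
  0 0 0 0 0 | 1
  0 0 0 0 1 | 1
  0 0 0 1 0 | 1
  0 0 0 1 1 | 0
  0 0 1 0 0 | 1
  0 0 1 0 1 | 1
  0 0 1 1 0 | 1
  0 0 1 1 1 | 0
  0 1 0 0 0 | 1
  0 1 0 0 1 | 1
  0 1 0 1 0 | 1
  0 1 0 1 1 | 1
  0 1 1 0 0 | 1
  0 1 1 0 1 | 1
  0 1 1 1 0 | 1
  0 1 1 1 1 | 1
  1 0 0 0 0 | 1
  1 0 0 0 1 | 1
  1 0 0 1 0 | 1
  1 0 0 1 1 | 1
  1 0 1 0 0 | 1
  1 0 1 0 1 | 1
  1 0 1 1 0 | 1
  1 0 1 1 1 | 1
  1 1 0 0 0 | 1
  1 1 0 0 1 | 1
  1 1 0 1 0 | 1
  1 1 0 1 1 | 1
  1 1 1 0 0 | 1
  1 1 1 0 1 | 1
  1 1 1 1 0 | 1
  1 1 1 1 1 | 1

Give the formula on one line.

((~e | b) | ((b | a) | ~d))

  ~e = 10101010101010101010101010101010
  (~e | b) = 10101010111111111010101011111111
  (b | a) = 00000000111111111111111111111111
  ~d = 11001100110011001100110011001100
  ((b | a) | ~d) = 11001100111111111111111111111111
  ((~e | b) | ((b | a) | ~d)) = 11101110111111111111111111111111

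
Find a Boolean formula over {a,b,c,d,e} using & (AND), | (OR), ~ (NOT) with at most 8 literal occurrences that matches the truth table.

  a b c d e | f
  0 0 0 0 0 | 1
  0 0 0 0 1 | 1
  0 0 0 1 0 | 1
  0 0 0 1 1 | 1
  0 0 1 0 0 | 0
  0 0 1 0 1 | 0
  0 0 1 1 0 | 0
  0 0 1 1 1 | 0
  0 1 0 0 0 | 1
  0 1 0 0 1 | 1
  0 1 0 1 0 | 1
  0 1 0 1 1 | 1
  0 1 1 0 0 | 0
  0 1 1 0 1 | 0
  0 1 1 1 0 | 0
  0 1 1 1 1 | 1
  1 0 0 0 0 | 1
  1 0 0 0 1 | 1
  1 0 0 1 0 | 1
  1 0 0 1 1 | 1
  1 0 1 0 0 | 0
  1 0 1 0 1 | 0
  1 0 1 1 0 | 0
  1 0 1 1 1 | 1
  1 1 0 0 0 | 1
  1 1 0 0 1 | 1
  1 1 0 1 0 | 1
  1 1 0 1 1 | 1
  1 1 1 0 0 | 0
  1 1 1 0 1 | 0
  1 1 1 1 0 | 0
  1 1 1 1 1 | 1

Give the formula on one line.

  ~c = 11110000111100001111000011110000
  (a | b) = 00000000111111111111111111111111
  (c & (a | b)) = 00000000000011110000111100001111
  (d & (c & (a | b))) = 00000000000000110000001100000011
  ((d & (c & (a | b))) & e) = 00000000000000010000000100000001
  (~c | ((d & (c & (a | b))) & e)) = 11110000111100011111000111110001

(~c | ((d & (c & (a | b))) & e))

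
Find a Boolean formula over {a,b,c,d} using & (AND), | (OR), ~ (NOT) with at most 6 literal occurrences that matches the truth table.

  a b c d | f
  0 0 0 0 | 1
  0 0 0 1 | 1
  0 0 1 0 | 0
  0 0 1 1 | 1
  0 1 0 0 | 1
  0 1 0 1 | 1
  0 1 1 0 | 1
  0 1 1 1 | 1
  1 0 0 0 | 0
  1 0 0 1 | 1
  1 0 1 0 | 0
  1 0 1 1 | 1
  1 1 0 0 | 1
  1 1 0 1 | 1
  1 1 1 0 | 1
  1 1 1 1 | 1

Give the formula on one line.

(b | (d | (~a & ~c)))

  ~a = 1111111100000000
  ~c = 1100110011001100
  (~a & ~c) = 1100110000000000
  (d | (~a & ~c)) = 1101110101010101
  (b | (d | (~a & ~c))) = 1101111101011111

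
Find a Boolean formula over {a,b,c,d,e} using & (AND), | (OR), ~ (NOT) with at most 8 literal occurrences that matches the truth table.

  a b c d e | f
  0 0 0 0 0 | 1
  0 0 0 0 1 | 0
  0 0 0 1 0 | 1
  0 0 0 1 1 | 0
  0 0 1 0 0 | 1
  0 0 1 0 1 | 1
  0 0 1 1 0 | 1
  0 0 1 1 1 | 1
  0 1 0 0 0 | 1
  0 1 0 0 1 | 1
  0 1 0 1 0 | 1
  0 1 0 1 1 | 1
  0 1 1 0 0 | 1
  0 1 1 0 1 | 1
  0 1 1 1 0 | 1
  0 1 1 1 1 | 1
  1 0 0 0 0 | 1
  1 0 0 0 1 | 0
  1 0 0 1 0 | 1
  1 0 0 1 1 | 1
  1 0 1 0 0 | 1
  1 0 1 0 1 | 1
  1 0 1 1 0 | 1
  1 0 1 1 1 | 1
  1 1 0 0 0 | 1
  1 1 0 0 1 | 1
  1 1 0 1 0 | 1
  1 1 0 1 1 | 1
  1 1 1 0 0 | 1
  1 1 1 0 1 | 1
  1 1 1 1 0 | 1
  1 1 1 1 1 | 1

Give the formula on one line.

  (a & d) = 00000000000000000011001100110011
  ~e = 10101010101010101010101010101010
  (~e | b) = 10101010111111111010101011111111
  ((a & d) | (~e | b)) = 10101010111111111011101111111111
  (b & a) = 00000000000000000000000011111111
  (c | (b & a)) = 00001111000011110000111111111111
  (((a & d) | (~e | b)) | (c | (b & a))) = 10101111111111111011111111111111

(((a & d) | (~e | b)) | (c | (b & a)))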